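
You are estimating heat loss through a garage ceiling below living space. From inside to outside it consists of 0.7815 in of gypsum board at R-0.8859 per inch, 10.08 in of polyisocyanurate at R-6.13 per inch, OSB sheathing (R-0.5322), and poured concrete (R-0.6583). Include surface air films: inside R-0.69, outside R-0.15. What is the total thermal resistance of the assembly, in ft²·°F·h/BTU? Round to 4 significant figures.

0.7815 × 0.8859 = 0.69233
10.08 × 6.13 = 61.79
R_total = 0.69 + 0.69233 + 61.79 + 0.5322 + 0.6583 + 0.15 = 64.513 ft²·°F·h/BTU

64.51 ft²·°F·h/BTU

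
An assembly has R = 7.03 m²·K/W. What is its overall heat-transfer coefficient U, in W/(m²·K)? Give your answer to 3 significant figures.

0.142 W/(m²·K)

U = 1/R = 1/7.03 = 0.1422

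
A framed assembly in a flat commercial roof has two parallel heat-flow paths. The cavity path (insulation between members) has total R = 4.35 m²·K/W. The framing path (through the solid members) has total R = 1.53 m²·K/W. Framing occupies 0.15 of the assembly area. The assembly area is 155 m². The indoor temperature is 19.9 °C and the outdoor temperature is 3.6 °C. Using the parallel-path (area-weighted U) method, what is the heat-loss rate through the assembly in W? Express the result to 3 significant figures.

U_eff = 0.85/4.35 + 0.15/1.53 = 0.1954 + 0.09804 = 0.2934
R_eff = 1/U_eff = 3.408 m²·K/W
Q = 155 × (19.9 − 3.6) / 3.408 = 741.4 W

741 W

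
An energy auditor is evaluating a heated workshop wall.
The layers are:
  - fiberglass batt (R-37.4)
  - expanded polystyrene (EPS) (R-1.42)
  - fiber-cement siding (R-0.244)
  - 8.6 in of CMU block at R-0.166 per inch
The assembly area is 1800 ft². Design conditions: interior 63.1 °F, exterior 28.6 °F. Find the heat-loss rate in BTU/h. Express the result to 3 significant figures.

8.6 × 0.166 = 1.428
R_total = 37.4 + 1.42 + 0.244 + 1.428 = 40.49 ft²·°F·h/BTU
Q = A·ΔT/R = 1800 × (63.1 − 28.6) / 40.49 = 1534 BTU/h

1530 BTU/h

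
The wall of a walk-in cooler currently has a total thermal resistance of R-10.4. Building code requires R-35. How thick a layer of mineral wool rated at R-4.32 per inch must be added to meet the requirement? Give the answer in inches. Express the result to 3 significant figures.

5.69 in

ΔR = 35 − 10.4 = 24.6 ft²·°F·h/BTU
L = ΔR / (R/in) = 24.6/4.32 = 5.694 in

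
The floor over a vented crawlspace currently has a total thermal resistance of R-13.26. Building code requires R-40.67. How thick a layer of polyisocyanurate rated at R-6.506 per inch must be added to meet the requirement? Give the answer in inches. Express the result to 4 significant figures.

ΔR = 40.67 − 13.26 = 27.41 ft²·°F·h/BTU
L = ΔR / (R/in) = 27.41/6.506 = 4.213 in

4.213 in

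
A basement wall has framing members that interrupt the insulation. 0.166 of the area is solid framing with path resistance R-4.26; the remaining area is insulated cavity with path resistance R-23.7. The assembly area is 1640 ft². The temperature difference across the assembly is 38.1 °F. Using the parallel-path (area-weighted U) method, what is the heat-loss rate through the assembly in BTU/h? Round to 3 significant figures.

4630 BTU/h

U_eff = 0.834/23.7 + 0.166/4.26 = 0.03519 + 0.03897 = 0.07416
R_eff = 1/U_eff = 13.48 ft²·°F·h/BTU
Q = 1640 × 38.1 / 13.48 = 4634 BTU/h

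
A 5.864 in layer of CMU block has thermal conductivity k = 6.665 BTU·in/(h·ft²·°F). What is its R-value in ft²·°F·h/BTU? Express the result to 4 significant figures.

0.8798 ft²·°F·h/BTU

R = L/k = 5.864/6.665 = 0.87982 ft²·°F·h/BTU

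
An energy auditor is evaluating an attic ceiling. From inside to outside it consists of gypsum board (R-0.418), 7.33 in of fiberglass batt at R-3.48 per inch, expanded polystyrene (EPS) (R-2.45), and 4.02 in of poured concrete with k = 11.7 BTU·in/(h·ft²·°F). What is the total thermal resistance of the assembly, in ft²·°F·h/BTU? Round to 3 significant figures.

28.7 ft²·°F·h/BTU

7.33 × 3.48 = 25.51
4.02/11.7 = 0.3436
R_total = 0.418 + 25.51 + 2.45 + 0.3436 = 28.72 ft²·°F·h/BTU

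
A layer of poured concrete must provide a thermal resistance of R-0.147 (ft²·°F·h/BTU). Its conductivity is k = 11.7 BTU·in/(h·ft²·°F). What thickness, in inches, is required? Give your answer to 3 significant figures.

1.72 in

L = R × k = 0.147 × 11.7 = 1.72 in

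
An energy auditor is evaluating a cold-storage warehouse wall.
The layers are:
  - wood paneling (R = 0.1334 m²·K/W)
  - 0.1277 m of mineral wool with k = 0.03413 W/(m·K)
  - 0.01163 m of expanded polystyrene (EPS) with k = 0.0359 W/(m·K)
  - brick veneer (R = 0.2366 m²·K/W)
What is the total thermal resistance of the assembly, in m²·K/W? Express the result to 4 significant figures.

4.436 m²·K/W

0.1277/0.03413 = 3.7416
0.01163/0.0359 = 0.32396
R_total = 0.1334 + 3.7416 + 0.32396 + 0.2366 = 4.4355 m²·K/W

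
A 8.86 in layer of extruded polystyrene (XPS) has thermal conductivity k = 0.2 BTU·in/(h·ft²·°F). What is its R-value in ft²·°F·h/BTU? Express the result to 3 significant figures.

44.3 ft²·°F·h/BTU

R = L/k = 8.86/0.2 = 44.3 ft²·°F·h/BTU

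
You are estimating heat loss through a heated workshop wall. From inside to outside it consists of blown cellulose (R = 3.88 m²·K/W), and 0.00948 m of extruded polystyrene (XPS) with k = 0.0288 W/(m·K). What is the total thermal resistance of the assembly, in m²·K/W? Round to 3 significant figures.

4.21 m²·K/W

0.00948/0.0288 = 0.3292
R_total = 3.88 + 0.3292 = 4.209 m²·K/W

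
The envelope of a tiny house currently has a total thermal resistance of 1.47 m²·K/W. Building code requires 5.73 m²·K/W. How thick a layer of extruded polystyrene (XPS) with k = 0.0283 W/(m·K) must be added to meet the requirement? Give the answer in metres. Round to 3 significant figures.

0.121 m

ΔR = 5.73 − 1.47 = 4.26 m²·K/W
L = ΔR × k = 4.26 × 0.0283 = 0.1206 m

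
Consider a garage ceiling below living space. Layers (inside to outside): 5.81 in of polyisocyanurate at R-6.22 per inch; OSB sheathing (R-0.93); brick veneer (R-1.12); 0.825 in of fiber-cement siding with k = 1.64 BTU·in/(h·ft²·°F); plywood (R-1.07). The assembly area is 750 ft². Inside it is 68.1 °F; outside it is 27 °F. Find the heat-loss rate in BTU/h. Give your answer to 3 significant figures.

5.81 × 6.22 = 36.14
0.825/1.64 = 0.503
R_total = 36.14 + 0.93 + 1.12 + 0.503 + 1.07 = 39.76 ft²·°F·h/BTU
Q = A·ΔT/R = 750 × (68.1 − 27) / 39.76 = 775.3 BTU/h

775 BTU/h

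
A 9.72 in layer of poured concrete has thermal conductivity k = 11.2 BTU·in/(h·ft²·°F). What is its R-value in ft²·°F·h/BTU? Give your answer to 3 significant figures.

0.868 ft²·°F·h/BTU

R = L/k = 9.72/11.2 = 0.8679 ft²·°F·h/BTU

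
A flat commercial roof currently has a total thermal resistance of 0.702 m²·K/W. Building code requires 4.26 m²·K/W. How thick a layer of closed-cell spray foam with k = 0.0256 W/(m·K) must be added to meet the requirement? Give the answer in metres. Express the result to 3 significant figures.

ΔR = 4.26 − 0.702 = 3.558 m²·K/W
L = ΔR × k = 3.558 × 0.0256 = 0.09108 m

0.0911 m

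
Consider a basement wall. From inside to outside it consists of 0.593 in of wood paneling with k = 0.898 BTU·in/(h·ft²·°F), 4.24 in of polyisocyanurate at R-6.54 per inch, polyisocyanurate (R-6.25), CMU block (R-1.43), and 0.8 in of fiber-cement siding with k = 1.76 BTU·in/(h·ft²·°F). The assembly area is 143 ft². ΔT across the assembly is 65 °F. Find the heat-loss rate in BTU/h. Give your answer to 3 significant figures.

0.593/0.898 = 0.6604
4.24 × 6.54 = 27.73
0.8/1.76 = 0.4545
R_total = 0.6604 + 27.73 + 6.25 + 1.43 + 0.4545 = 36.52 ft²·°F·h/BTU
Q = A·ΔT/R = 143 × 65 / 36.52 = 254.5 BTU/h

254 BTU/h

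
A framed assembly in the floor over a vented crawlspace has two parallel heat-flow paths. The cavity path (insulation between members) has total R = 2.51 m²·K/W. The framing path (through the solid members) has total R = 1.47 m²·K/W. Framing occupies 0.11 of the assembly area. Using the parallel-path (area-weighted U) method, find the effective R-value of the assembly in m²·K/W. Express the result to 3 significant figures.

U_eff = 0.89/2.51 + 0.11/1.47 = 0.3546 + 0.07483 = 0.4294
R_eff = 1/U_eff = 2.329 m²·K/W

2.33 m²·K/W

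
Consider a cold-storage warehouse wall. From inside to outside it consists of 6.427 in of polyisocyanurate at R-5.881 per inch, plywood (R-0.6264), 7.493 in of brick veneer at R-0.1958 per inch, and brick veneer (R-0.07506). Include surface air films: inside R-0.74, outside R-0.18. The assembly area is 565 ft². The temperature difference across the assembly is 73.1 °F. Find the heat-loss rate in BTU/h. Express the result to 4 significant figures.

6.427 × 5.881 = 37.797
7.493 × 0.1958 = 1.4671
R_total = 0.74 + 37.797 + 0.6264 + 1.4671 + 0.07506 + 0.18 = 40.886 ft²·°F·h/BTU
Q = A·ΔT/R = 565 × 73.1 / 40.886 = 1010.2 BTU/h

1010 BTU/h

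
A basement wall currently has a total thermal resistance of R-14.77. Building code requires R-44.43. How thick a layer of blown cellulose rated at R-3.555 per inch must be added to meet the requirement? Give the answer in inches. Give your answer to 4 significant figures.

ΔR = 44.43 − 14.77 = 29.66 ft²·°F·h/BTU
L = ΔR / (R/in) = 29.66/3.555 = 8.3432 in

8.343 in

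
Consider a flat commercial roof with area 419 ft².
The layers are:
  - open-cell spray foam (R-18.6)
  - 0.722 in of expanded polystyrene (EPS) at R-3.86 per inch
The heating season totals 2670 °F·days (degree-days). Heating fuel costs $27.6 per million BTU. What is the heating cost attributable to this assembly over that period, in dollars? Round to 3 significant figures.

34.6 dollars

0.722 × 3.86 = 2.787
R_total = 18.6 + 2.787 = 21.39 ft²·°F·h/BTU
E = A × HDD × 24 / R = 419 × 2670 × 24 / 21.39 = 1255000 BTU
Cost = 1255000/10⁶ × 27.6 = $34.65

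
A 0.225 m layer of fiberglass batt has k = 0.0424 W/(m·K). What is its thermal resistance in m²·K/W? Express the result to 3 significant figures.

R = L/k = 0.225/0.0424 = 5.307 m²·K/W

5.31 m²·K/W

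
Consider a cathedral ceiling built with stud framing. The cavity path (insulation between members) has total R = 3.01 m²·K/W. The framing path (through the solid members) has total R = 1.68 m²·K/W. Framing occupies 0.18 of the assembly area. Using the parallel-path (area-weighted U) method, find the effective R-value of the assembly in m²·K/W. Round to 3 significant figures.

U_eff = 0.82/3.01 + 0.18/1.68 = 0.2724 + 0.1071 = 0.3796
R_eff = 1/U_eff = 2.635 m²·K/W

2.63 m²·K/W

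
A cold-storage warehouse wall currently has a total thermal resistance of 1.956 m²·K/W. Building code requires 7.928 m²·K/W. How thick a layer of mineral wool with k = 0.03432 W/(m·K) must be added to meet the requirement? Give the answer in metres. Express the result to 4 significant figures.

0.2050 m

ΔR = 7.928 − 1.956 = 5.972 m²·K/W
L = ΔR × k = 5.972 × 0.03432 = 0.20496 m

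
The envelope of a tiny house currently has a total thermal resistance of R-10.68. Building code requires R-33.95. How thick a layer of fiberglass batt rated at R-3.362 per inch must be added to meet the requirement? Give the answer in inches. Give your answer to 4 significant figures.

ΔR = 33.95 − 10.68 = 23.27 ft²·°F·h/BTU
L = ΔR / (R/in) = 23.27/3.362 = 6.9215 in

6.921 in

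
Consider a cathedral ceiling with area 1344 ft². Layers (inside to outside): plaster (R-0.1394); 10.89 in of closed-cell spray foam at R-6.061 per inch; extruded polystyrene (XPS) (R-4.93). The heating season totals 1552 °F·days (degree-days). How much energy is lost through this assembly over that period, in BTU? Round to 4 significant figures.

704400 BTU

10.89 × 6.061 = 66.004
R_total = 0.1394 + 66.004 + 4.93 = 71.074 ft²·°F·h/BTU
E = A × HDD × 24 / R = 1344 × 1552 × 24 / 71.074 = 704360 BTU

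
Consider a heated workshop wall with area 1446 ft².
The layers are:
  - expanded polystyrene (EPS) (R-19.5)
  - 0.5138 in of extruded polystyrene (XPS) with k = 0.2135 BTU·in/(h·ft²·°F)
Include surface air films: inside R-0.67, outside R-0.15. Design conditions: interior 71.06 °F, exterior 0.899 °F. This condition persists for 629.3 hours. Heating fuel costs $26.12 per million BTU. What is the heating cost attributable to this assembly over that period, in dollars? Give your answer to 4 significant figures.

73.38 dollars

0.5138/0.2135 = 2.4066
R_total = 0.67 + 19.5 + 2.4066 + 0.15 = 22.727 ft²·°F·h/BTU
Q = 1446 × (71.06 − 0.899) / 22.727 = 4464.1 BTU/h
E = 4464.1 × 629.3 = 2809200 BTU
Cost = 2809200/10⁶ × 26.12 = $73.377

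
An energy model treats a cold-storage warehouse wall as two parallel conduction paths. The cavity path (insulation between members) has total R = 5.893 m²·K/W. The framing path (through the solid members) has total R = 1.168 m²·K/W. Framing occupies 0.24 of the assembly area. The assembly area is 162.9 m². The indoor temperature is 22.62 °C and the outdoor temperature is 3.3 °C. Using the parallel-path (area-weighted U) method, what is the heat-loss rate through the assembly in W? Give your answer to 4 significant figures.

1053 W

U_eff = 0.76/5.893 + 0.24/1.168 = 0.12897 + 0.20548 = 0.33445
R_eff = 1/U_eff = 2.99 m²·K/W
Q = 162.9 × (22.62 − 3.3) / 2.99 = 1052.6 W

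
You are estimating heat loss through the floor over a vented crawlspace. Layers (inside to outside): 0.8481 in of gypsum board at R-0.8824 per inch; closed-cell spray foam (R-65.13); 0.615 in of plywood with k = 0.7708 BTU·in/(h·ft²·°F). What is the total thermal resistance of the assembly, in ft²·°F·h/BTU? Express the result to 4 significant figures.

0.8481 × 0.8824 = 0.74836
0.615/0.7708 = 0.79787
R_total = 0.74836 + 65.13 + 0.79787 = 66.676 ft²·°F·h/BTU

66.68 ft²·°F·h/BTU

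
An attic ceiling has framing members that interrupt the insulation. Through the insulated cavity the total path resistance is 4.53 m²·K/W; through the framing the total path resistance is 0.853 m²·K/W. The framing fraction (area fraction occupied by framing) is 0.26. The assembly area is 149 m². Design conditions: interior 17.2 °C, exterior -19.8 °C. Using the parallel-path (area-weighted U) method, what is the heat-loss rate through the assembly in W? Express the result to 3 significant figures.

2580 W

U_eff = 0.74/4.53 + 0.26/0.853 = 0.1634 + 0.3048 = 0.4682
R_eff = 1/U_eff = 2.136 m²·K/W
Q = 149 × (17.2 − (-19.8)) / 2.136 = 2581 W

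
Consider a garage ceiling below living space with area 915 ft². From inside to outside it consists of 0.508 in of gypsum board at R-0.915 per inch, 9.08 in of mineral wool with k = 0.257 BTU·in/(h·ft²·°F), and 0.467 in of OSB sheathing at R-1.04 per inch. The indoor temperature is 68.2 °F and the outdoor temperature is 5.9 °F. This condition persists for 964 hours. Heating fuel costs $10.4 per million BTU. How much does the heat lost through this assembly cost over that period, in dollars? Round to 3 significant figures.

15.8 dollars

0.508 × 0.915 = 0.4648
9.08/0.257 = 35.33
0.467 × 1.04 = 0.4857
R_total = 0.4648 + 35.33 + 0.4857 = 36.28 ft²·°F·h/BTU
Q = 915 × (68.2 − 5.9) / 36.28 = 1571 BTU/h
E = 1571 × 964 = 1515000 BTU
Cost = 1515000/10⁶ × 10.4 = $15.75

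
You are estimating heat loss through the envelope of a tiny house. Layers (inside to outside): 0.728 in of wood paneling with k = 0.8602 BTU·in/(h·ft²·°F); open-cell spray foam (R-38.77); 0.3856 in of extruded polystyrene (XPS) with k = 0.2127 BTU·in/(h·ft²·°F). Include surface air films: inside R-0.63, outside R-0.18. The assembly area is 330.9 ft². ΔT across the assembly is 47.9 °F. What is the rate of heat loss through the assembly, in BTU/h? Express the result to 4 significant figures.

0.728/0.8602 = 0.84631
0.3856/0.2127 = 1.8129
R_total = 0.63 + 0.84631 + 38.77 + 1.8129 + 0.18 = 42.239 ft²·°F·h/BTU
Q = A·ΔT/R = 330.9 × 47.9 / 42.239 = 375.25 BTU/h

375.2 BTU/h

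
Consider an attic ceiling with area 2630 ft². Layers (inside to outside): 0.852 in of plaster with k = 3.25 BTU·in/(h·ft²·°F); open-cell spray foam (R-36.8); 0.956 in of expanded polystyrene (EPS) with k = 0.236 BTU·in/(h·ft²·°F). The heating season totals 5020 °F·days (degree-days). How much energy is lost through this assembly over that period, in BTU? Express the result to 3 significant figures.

7710000 BTU

0.852/3.25 = 0.2622
0.956/0.236 = 4.051
R_total = 0.2622 + 36.8 + 4.051 = 41.11 ft²·°F·h/BTU
E = A × HDD × 24 / R = 2630 × 5020 × 24 / 41.11 = 7707000 BTU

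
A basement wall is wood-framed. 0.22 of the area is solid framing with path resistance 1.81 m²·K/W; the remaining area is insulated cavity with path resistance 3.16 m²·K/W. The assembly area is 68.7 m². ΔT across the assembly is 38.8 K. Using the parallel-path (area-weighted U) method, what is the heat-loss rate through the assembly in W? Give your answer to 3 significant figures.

982 W

U_eff = 0.78/3.16 + 0.22/1.81 = 0.2468 + 0.1215 = 0.3684
R_eff = 1/U_eff = 2.715 m²·K/W
Q = 68.7 × 38.8 / 2.715 = 981.9 W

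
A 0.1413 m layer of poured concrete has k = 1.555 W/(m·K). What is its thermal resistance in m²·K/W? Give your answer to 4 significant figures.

R = L/k = 0.1413/1.555 = 0.090868 m²·K/W

0.09087 m²·K/W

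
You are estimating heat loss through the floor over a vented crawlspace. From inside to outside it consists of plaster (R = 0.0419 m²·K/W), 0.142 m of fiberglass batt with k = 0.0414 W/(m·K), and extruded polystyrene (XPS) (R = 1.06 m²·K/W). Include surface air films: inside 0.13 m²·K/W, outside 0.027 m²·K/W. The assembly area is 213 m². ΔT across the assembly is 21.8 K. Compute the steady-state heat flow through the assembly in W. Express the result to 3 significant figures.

0.142/0.0414 = 3.43
R_total = 0.13 + 0.0419 + 3.43 + 1.06 + 0.027 = 4.689 m²·K/W
Q = A·ΔT/R = 213 × 21.8 / 4.689 = 990.3 W

990 W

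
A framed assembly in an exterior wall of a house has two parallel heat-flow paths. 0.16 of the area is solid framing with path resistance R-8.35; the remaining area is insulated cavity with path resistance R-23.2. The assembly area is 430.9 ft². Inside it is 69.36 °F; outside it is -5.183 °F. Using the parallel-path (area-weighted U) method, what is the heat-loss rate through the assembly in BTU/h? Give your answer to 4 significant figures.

U_eff = 0.84/23.2 + 0.16/8.35 = 0.036207 + 0.019162 = 0.055369
R_eff = 1/U_eff = 18.061 ft²·°F·h/BTU
Q = 430.9 × (69.36 − (-5.183)) / 18.061 = 1778.5 BTU/h

1778 BTU/h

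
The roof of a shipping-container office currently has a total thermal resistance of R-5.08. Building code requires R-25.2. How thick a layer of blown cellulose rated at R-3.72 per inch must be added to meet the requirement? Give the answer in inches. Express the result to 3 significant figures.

5.41 in

ΔR = 25.2 − 5.08 = 20.12 ft²·°F·h/BTU
L = ΔR / (R/in) = 20.12/3.72 = 5.409 in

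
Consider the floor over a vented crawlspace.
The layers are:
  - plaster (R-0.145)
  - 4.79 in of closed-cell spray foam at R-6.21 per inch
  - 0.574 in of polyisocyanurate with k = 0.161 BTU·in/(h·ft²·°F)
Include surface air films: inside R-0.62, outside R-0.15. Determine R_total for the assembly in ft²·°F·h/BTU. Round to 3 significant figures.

34.2 ft²·°F·h/BTU

4.79 × 6.21 = 29.75
0.574/0.161 = 3.565
R_total = 0.62 + 0.145 + 29.75 + 3.565 + 0.15 = 34.23 ft²·°F·h/BTU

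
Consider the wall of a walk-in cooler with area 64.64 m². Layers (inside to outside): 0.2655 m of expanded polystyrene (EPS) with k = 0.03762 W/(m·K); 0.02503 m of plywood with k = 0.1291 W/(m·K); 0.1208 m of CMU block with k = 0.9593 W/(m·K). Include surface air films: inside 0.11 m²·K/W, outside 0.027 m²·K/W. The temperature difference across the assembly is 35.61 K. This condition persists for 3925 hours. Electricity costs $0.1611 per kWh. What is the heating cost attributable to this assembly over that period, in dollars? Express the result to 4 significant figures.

193.7 dollars

0.2655/0.03762 = 7.0574
0.02503/0.1291 = 0.19388
0.1208/0.9593 = 0.12593
R_total = 0.11 + 7.0574 + 0.19388 + 0.12593 + 0.027 = 7.5142 m²·K/W
Q = 64.64 × 35.61 / 7.5142 = 306.33 W
E = 306.33 W × 3925 h / 1000 = 1202.3 kWh
Cost = 1202.3 × 0.1611 = $193.7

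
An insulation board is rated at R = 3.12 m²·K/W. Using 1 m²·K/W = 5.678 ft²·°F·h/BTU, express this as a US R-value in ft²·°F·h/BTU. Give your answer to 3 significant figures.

R_US = 3.12 × 5.678 = 17.72

17.7 ft²·°F·h/BTU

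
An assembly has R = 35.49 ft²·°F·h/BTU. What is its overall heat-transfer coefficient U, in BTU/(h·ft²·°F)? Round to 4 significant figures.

U = 1/R = 1/35.49 = 0.028177

0.02818 BTU/(h·ft²·°F)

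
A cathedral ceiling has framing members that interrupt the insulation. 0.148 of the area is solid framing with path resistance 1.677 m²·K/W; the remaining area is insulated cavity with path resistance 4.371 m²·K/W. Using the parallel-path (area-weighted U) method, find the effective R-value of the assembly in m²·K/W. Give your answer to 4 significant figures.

U_eff = 0.852/4.371 + 0.148/1.677 = 0.19492 + 0.088253 = 0.28317
R_eff = 1/U_eff = 3.5314 m²·K/W

3.531 m²·K/W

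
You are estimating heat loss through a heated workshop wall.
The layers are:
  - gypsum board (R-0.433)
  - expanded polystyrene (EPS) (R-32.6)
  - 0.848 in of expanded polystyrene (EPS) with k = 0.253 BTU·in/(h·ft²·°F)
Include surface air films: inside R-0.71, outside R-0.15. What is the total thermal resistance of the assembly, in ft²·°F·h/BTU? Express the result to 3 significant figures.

0.848/0.253 = 3.352
R_total = 0.71 + 0.433 + 32.6 + 3.352 + 0.15 = 37.24 ft²·°F·h/BTU

37.2 ft²·°F·h/BTU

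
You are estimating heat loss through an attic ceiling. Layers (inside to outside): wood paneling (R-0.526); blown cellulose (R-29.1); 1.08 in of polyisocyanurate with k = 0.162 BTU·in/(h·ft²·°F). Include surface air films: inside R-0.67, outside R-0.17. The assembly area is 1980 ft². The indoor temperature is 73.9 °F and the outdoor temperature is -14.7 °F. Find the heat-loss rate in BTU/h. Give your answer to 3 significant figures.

1.08/0.162 = 6.667
R_total = 0.67 + 0.526 + 29.1 + 6.667 + 0.17 = 37.13 ft²·°F·h/BTU
Q = A·ΔT/R = 1980 × (73.9 − (-14.7)) / 37.13 = 4724 BTU/h

4720 BTU/h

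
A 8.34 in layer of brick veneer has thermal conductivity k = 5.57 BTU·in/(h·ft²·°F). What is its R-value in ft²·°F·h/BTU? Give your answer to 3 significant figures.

R = L/k = 8.34/5.57 = 1.497 ft²·°F·h/BTU

1.50 ft²·°F·h/BTU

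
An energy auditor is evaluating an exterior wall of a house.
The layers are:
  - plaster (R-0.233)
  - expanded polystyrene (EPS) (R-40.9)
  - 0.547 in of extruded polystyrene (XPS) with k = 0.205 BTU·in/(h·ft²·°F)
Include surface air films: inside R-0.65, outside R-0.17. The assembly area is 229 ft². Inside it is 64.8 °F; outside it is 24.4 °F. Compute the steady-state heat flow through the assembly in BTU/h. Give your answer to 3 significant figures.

0.547/0.205 = 2.668
R_total = 0.65 + 0.233 + 40.9 + 2.668 + 0.17 = 44.62 ft²·°F·h/BTU
Q = A·ΔT/R = 229 × (64.8 − 24.4) / 44.62 = 207.3 BTU/h

207 BTU/h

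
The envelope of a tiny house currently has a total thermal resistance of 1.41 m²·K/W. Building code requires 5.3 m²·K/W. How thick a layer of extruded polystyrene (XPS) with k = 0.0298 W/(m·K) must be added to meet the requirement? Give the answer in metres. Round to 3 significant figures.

ΔR = 5.3 − 1.41 = 3.89 m²·K/W
L = ΔR × k = 3.89 × 0.0298 = 0.1159 m

0.116 m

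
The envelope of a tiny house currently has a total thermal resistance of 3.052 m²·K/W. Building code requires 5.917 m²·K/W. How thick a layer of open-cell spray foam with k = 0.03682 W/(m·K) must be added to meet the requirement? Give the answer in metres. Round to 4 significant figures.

ΔR = 5.917 − 3.052 = 2.865 m²·K/W
L = ΔR × k = 2.865 × 0.03682 = 0.10549 m

0.1055 m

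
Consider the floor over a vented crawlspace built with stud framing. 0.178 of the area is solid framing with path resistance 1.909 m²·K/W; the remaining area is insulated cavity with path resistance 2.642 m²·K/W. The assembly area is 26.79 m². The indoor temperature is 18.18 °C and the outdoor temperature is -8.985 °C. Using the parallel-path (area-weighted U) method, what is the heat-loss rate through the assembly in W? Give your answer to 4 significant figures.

294.3 W

U_eff = 0.822/2.642 + 0.178/1.909 = 0.31113 + 0.093243 = 0.40437
R_eff = 1/U_eff = 2.473 m²·K/W
Q = 26.79 × (18.18 − (-8.985)) / 2.473 = 294.28 W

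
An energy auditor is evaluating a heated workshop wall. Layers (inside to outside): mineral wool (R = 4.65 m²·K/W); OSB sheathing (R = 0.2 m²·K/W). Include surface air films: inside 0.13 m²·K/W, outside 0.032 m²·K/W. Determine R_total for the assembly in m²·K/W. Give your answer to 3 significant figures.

R_total = 0.13 + 4.65 + 0.2 + 0.032 = 5.012 m²·K/W

5.01 m²·K/W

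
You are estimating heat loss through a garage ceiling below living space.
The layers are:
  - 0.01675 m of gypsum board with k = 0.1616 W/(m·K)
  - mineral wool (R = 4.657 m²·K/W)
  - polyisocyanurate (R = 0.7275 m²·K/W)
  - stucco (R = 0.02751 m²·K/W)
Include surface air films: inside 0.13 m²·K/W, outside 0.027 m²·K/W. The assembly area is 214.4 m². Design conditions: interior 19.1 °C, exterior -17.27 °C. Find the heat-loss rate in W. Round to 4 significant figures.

1375 W

0.01675/0.1616 = 0.10365
R_total = 0.13 + 0.10365 + 4.657 + 0.7275 + 0.02751 + 0.027 = 5.6727 m²·K/W
Q = A·ΔT/R = 214.4 × (19.1 − (-17.27)) / 5.6727 = 1374.6 W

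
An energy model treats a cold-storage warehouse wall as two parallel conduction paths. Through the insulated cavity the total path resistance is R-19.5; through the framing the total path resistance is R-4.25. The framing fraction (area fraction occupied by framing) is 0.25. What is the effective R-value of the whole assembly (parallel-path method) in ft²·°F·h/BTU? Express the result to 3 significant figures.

10.3 ft²·°F·h/BTU

U_eff = 0.75/19.5 + 0.25/4.25 = 0.03846 + 0.05882 = 0.09729
R_eff = 1/U_eff = 10.28 ft²·°F·h/BTU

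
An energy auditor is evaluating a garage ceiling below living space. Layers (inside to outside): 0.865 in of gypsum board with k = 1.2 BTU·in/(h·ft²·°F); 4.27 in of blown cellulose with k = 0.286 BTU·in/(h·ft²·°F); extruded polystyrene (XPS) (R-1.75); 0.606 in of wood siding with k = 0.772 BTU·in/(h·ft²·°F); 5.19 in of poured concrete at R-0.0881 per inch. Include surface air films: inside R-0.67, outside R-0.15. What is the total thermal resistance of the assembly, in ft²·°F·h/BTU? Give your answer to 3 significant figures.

19.5 ft²·°F·h/BTU

0.865/1.2 = 0.7208
4.27/0.286 = 14.93
0.606/0.772 = 0.785
5.19 × 0.0881 = 0.4572
R_total = 0.67 + 0.7208 + 14.93 + 1.75 + 0.785 + 0.4572 + 0.15 = 19.46 ft²·°F·h/BTU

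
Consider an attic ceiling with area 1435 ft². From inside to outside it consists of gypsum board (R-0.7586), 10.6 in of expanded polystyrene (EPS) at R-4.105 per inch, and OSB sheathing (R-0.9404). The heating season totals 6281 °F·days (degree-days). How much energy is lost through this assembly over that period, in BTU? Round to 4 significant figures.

10.6 × 4.105 = 43.513
R_total = 0.7586 + 43.513 + 0.9404 = 45.212 ft²·°F·h/BTU
E = A × HDD × 24 / R = 1435 × 6281 × 24 / 45.212 = 4784500 BTU

4785000 BTU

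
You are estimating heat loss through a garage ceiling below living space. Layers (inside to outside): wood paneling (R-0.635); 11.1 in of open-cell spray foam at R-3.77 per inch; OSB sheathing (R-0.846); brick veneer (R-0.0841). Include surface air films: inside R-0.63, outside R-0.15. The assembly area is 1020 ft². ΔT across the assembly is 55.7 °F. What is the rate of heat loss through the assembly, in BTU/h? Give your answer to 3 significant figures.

11.1 × 3.77 = 41.85
R_total = 0.63 + 0.635 + 41.85 + 0.846 + 0.0841 + 0.15 = 44.19 ft²·°F·h/BTU
Q = A·ΔT/R = 1020 × 55.7 / 44.19 = 1286 BTU/h

1290 BTU/h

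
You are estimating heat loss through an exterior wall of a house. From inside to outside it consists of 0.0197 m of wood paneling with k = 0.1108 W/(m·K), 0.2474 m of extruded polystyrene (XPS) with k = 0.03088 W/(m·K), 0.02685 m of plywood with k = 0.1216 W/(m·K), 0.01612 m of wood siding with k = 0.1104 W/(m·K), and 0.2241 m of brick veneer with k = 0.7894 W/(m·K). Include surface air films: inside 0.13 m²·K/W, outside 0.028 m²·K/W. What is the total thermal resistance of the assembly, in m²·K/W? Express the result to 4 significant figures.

8.998 m²·K/W

0.0197/0.1108 = 0.1778
0.2474/0.03088 = 8.0117
0.02685/0.1216 = 0.22081
0.01612/0.1104 = 0.14601
0.2241/0.7894 = 0.28389
R_total = 0.13 + 0.1778 + 8.0117 + 0.22081 + 0.14601 + 0.28389 + 0.028 = 8.9982 m²·K/W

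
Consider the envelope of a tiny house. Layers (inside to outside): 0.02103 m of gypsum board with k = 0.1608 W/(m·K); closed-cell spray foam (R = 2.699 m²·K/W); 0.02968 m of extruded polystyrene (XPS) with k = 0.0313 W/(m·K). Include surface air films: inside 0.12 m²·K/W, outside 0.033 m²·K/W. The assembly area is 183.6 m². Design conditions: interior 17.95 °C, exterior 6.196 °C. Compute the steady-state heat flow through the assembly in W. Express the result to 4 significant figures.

0.02103/0.1608 = 0.13078
0.02968/0.0313 = 0.94824
R_total = 0.12 + 0.13078 + 2.699 + 0.94824 + 0.033 = 3.931 m²·K/W
Q = A·ΔT/R = 183.6 × (17.95 − 6.196) / 3.931 = 548.97 W

549.0 W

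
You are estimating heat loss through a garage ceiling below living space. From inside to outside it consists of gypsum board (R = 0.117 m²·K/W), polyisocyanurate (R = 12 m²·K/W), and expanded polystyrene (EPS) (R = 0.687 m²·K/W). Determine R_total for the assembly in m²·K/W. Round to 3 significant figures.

12.8 m²·K/W

R_total = 0.117 + 12 + 0.687 = 12.8 m²·K/W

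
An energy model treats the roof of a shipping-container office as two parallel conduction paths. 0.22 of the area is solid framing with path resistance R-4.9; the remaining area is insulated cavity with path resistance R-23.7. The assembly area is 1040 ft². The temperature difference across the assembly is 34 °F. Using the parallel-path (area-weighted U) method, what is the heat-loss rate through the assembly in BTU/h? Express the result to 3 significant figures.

2750 BTU/h

U_eff = 0.78/23.7 + 0.22/4.9 = 0.03291 + 0.0449 = 0.07781
R_eff = 1/U_eff = 12.85 ft²·°F·h/BTU
Q = 1040 × 34 / 12.85 = 2751 BTU/h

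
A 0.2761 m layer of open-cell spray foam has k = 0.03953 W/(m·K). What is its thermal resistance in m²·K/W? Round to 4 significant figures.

6.985 m²·K/W

R = L/k = 0.2761/0.03953 = 6.9846 m²·K/W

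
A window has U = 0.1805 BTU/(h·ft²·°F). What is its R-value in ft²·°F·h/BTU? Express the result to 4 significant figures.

R = 1/U = 1/0.1805 = 5.5402

5.540 ft²·°F·h/BTU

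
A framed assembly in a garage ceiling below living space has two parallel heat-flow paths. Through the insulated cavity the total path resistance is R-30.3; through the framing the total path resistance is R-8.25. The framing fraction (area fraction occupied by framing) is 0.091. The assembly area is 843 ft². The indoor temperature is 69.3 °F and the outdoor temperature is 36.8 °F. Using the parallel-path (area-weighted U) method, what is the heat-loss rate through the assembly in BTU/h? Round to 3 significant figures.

U_eff = 0.909/30.3 + 0.091/8.25 = 0.03 + 0.01103 = 0.04103
R_eff = 1/U_eff = 24.37 ft²·°F·h/BTU
Q = 843 × (69.3 − 36.8) / 24.37 = 1124 BTU/h

1120 BTU/h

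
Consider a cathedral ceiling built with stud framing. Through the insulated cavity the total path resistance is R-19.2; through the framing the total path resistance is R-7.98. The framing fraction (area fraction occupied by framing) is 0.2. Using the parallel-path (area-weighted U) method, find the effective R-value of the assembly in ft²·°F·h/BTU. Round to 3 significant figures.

U_eff = 0.8/19.2 + 0.2/7.98 = 0.04167 + 0.02506 = 0.06673
R_eff = 1/U_eff = 14.99 ft²·°F·h/BTU

15.0 ft²·°F·h/BTU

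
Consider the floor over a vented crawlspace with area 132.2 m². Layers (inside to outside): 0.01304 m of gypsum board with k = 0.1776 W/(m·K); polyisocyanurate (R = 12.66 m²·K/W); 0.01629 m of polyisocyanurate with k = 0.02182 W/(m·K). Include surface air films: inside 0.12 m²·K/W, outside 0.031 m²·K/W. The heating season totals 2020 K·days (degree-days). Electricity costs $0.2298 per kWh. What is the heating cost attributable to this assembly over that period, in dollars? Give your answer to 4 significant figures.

0.01304/0.1776 = 0.073423
0.01629/0.02182 = 0.74656
R_total = 0.12 + 0.073423 + 12.66 + 0.74656 + 0.031 = 13.631 m²·K/W
E = A × HDD × 24 / R / 1000 = 132.2 × 2020 × 24 / 13.631 / 1000 = 470.18 kWh
Cost = 470.18 × 0.2298 = $108.05

108.0 dollars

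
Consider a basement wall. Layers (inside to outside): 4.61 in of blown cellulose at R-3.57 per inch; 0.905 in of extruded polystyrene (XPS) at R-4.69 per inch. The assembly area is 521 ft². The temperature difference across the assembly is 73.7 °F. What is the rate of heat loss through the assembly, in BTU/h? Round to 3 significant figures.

1850 BTU/h

4.61 × 3.57 = 16.46
0.905 × 4.69 = 4.244
R_total = 16.46 + 4.244 = 20.7 ft²·°F·h/BTU
Q = A·ΔT/R = 521 × 73.7 / 20.7 = 1855 BTU/h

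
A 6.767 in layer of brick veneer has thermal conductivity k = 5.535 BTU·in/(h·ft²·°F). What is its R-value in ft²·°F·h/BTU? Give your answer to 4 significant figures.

R = L/k = 6.767/5.535 = 1.2226 ft²·°F·h/BTU

1.223 ft²·°F·h/BTU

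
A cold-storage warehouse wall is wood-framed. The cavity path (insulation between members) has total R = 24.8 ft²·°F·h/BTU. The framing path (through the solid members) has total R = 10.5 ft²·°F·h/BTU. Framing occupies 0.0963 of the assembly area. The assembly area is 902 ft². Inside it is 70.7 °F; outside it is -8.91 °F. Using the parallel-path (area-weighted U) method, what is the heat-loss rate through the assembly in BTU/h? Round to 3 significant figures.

3280 BTU/h

U_eff = 0.9037/24.8 + 0.0963/10.5 = 0.03644 + 0.009171 = 0.04561
R_eff = 1/U_eff = 21.92 ft²·°F·h/BTU
Q = 902 × (70.7 − (-8.91)) / 21.92 = 3275 BTU/h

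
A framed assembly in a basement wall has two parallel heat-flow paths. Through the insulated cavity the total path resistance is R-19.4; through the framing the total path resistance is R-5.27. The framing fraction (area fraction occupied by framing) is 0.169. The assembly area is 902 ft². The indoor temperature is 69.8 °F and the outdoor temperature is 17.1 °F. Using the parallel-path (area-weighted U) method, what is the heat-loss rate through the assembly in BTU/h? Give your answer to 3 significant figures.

3560 BTU/h

U_eff = 0.831/19.4 + 0.169/5.27 = 0.04284 + 0.03207 = 0.0749
R_eff = 1/U_eff = 13.35 ft²·°F·h/BTU
Q = 902 × (69.8 − 17.1) / 13.35 = 3561 BTU/h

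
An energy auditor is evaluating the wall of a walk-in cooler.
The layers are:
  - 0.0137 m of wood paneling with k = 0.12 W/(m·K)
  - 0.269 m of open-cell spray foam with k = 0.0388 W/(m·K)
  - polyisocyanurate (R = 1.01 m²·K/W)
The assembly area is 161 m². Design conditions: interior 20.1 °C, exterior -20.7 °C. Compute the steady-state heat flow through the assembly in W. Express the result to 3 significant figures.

815 W

0.0137/0.12 = 0.1142
0.269/0.0388 = 6.933
R_total = 0.1142 + 6.933 + 1.01 = 8.057 m²·K/W
Q = A·ΔT/R = 161 × (20.1 − (-20.7)) / 8.057 = 815.3 W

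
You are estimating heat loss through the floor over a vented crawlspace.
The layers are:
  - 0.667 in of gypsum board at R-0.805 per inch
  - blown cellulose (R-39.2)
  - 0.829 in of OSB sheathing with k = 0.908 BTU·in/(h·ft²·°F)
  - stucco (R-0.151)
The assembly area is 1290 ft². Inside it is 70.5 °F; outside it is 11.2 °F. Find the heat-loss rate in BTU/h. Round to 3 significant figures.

1870 BTU/h

0.667 × 0.805 = 0.5369
0.829/0.908 = 0.913
R_total = 0.5369 + 39.2 + 0.913 + 0.151 = 40.8 ft²·°F·h/BTU
Q = A·ΔT/R = 1290 × (70.5 − 11.2) / 40.8 = 1875 BTU/h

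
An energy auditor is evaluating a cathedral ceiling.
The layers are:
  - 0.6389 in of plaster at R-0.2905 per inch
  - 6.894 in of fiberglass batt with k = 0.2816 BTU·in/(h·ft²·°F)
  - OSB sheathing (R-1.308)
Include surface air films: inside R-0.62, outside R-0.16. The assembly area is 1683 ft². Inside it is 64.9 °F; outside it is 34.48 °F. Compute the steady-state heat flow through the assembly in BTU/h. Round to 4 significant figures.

0.6389 × 0.2905 = 0.1856
6.894/0.2816 = 24.482
R_total = 0.62 + 0.1856 + 24.482 + 1.308 + 0.16 = 26.755 ft²·°F·h/BTU
Q = A·ΔT/R = 1683 × (64.9 − 34.48) / 26.755 = 1913.5 BTU/h

1914 BTU/h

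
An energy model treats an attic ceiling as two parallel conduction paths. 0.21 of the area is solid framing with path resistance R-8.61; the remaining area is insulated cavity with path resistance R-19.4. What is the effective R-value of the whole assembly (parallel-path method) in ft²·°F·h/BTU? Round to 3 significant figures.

15.4 ft²·°F·h/BTU

U_eff = 0.79/19.4 + 0.21/8.61 = 0.04072 + 0.02439 = 0.06511
R_eff = 1/U_eff = 15.36 ft²·°F·h/BTU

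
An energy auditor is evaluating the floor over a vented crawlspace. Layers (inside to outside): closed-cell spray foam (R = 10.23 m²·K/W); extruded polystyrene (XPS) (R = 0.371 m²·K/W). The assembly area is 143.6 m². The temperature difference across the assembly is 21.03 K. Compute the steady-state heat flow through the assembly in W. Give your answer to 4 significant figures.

284.9 W

R_total = 10.23 + 0.371 = 10.601 m²·K/W
Q = A·ΔT/R = 143.6 × 21.03 / 10.601 = 284.87 W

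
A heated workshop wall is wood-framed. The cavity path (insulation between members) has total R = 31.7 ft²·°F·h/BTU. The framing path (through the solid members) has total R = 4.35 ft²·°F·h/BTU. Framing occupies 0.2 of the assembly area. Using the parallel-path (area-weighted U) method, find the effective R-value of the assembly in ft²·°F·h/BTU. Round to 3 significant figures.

U_eff = 0.8/31.7 + 0.2/4.35 = 0.02524 + 0.04598 = 0.07121
R_eff = 1/U_eff = 14.04 ft²·°F·h/BTU

14.0 ft²·°F·h/BTU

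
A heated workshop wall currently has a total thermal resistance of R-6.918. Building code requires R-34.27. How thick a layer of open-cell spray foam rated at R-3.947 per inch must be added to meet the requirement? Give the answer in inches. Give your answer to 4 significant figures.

6.930 in

ΔR = 34.27 − 6.918 = 27.352 ft²·°F·h/BTU
L = ΔR / (R/in) = 27.352/3.947 = 6.9298 in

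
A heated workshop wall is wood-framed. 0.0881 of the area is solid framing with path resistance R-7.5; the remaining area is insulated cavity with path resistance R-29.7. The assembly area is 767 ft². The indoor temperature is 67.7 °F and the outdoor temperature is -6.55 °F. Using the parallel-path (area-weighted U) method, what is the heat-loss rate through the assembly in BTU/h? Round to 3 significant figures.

2420 BTU/h

U_eff = 0.9119/29.7 + 0.0881/7.5 = 0.0307 + 0.01175 = 0.04245
R_eff = 1/U_eff = 23.56 ft²·°F·h/BTU
Q = 767 × (67.7 − (-6.55)) / 23.56 = 2418 BTU/h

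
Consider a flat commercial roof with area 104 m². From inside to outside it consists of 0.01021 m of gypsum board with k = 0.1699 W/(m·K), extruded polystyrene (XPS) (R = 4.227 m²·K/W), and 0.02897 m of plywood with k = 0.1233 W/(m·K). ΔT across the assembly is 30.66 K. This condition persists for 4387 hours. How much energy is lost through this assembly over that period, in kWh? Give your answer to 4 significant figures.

3093 kWh

0.01021/0.1699 = 0.060094
0.02897/0.1233 = 0.23496
R_total = 0.060094 + 4.227 + 0.23496 = 4.522 m²·K/W
Q = 104 × 30.66 / 4.522 = 705.13 W
E = 705.13 W × 4387 h / 1000 = 3093.4 kWh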